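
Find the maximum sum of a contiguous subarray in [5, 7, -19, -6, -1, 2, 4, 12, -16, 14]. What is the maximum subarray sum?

Using Kadane's algorithm on [5, 7, -19, -6, -1, 2, 4, 12, -16, 14]:

Scanning through the array:
Position 1 (value 7): max_ending_here = 12, max_so_far = 12
Position 2 (value -19): max_ending_here = -7, max_so_far = 12
Position 3 (value -6): max_ending_here = -6, max_so_far = 12
Position 4 (value -1): max_ending_here = -1, max_so_far = 12
Position 5 (value 2): max_ending_here = 2, max_so_far = 12
Position 6 (value 4): max_ending_here = 6, max_so_far = 12
Position 7 (value 12): max_ending_here = 18, max_so_far = 18
Position 8 (value -16): max_ending_here = 2, max_so_far = 18
Position 9 (value 14): max_ending_here = 16, max_so_far = 18

Maximum subarray: [2, 4, 12]
Maximum sum: 18

The maximum subarray is [2, 4, 12] with sum 18. This subarray runs from index 5 to index 7.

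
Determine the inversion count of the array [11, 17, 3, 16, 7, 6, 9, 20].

Finding inversions in [11, 17, 3, 16, 7, 6, 9, 20]:

(0, 2): arr[0]=11 > arr[2]=3
(0, 4): arr[0]=11 > arr[4]=7
(0, 5): arr[0]=11 > arr[5]=6
(0, 6): arr[0]=11 > arr[6]=9
(1, 2): arr[1]=17 > arr[2]=3
(1, 3): arr[1]=17 > arr[3]=16
(1, 4): arr[1]=17 > arr[4]=7
(1, 5): arr[1]=17 > arr[5]=6
(1, 6): arr[1]=17 > arr[6]=9
(3, 4): arr[3]=16 > arr[4]=7
(3, 5): arr[3]=16 > arr[5]=6
(3, 6): arr[3]=16 > arr[6]=9
(4, 5): arr[4]=7 > arr[5]=6

Total inversions: 13

The array has 13 inversion(s): (0,2), (0,4), (0,5), (0,6), (1,2), (1,3), (1,4), (1,5), (1,6), (3,4), (3,5), (3,6), (4,5). Each pair (i,j) satisfies i < j and arr[i] > arr[j].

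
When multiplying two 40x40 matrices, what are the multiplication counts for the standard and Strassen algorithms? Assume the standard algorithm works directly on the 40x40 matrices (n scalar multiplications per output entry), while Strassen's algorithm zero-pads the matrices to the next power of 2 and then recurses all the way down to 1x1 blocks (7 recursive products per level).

Matrix multiplication for 40x40 matrices:

Strassen's algorithm requires power-of-2 dimensions. Pad 40x40 to 64x64 (next power of 2).

Standard algorithm: 40^3 = 64000 multiplications
Strassen's algorithm: 7^(log2(64)) = 7^6 = 117649 multiplications
Difference: 64000 - 117649 = -53649 (Strassen uses MORE here due to padding overhead — for small or just-over-power-of-2 n, padding can outweigh the per-level savings)

Standard: 64000 multiplications (40^3). Strassen: 117649 multiplications (7^6, after padding to 64x64). Strassen reduces 8 recursive multiplications to 7 at each level.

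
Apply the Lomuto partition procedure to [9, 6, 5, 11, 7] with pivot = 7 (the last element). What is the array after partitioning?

Lomuto partition with pivot = 7:

Initial array: [9, 6, 5, 11, 7]

arr[0]=9 > 7: no swap
arr[1]=6 <= 7: swap with position 0, array becomes [6, 9, 5, 11, 7]
arr[2]=5 <= 7: swap with position 1, array becomes [6, 5, 9, 11, 7]
arr[3]=11 > 7: no swap

Place pivot at position 2: [6, 5, 7, 11, 9]
Pivot position: 2

After partitioning with pivot 7, the array becomes [6, 5, 7, 11, 9]. The pivot is placed at index 2. All elements to the left of the pivot are <= 7, and all elements to the right are > 7.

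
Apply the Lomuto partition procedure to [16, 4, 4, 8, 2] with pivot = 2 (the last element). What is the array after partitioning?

Lomuto partition with pivot = 2:

Initial array: [16, 4, 4, 8, 2]

arr[0]=16 > 2: no swap
arr[1]=4 > 2: no swap
arr[2]=4 > 2: no swap
arr[3]=8 > 2: no swap

Place pivot at position 0: [2, 4, 4, 8, 16]
Pivot position: 0

After partitioning with pivot 2, the array becomes [2, 4, 4, 8, 16]. The pivot is placed at index 0. All elements to the left of the pivot are <= 2, and all elements to the right are > 2.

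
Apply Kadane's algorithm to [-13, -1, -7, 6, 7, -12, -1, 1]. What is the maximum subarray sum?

Using Kadane's algorithm on [-13, -1, -7, 6, 7, -12, -1, 1]:

Scanning through the array:
Position 1 (value -1): max_ending_here = -1, max_so_far = -1
Position 2 (value -7): max_ending_here = -7, max_so_far = -1
Position 3 (value 6): max_ending_here = 6, max_so_far = 6
Position 4 (value 7): max_ending_here = 13, max_so_far = 13
Position 5 (value -12): max_ending_here = 1, max_so_far = 13
Position 6 (value -1): max_ending_here = 0, max_so_far = 13
Position 7 (value 1): max_ending_here = 1, max_so_far = 13

Maximum subarray: [6, 7]
Maximum sum: 13

The maximum subarray is [6, 7] with sum 13. This subarray runs from index 3 to index 4.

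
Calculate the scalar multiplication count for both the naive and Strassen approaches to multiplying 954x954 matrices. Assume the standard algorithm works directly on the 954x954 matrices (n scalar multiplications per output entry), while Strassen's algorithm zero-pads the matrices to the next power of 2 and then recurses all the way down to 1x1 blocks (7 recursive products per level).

Matrix multiplication for 954x954 matrices:

Strassen's algorithm requires power-of-2 dimensions. Pad 954x954 to 1024x1024 (next power of 2).

Standard algorithm: 954^3 = 868250664 multiplications
Strassen's algorithm: 7^(log2(1024)) = 7^10 = 282475249 multiplications
Savings: 868250664 - 282475249 = 585775415 multiplications

Standard: 868250664 multiplications (954^3). Strassen: 282475249 multiplications (7^10, after padding to 1024x1024). Strassen reduces 8 recursive multiplications to 7 at each level.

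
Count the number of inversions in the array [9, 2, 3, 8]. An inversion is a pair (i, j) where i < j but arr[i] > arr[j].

Finding inversions in [9, 2, 3, 8]:

(0, 1): arr[0]=9 > arr[1]=2
(0, 2): arr[0]=9 > arr[2]=3
(0, 3): arr[0]=9 > arr[3]=8

Total inversions: 3

The array has 3 inversion(s): (0,1), (0,2), (0,3). Each pair (i,j) satisfies i < j and arr[i] > arr[j].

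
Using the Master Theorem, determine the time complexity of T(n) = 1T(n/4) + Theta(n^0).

Master Theorem for T(n) = 1T(n/4) + O(n^0):

a = 1, b = 4, c = 0
log_b(a) = log_4(1) = 0.0000

Case 2: c = 0 = log_4(1) = 0.0000
T(n) = O(n^0 log n) = O(log n)

For T(n) = 1T(n/4) + O(n^0): log_4(1) = 0.0000. This is Case 2 of the Master Theorem (c = log_b(a), equal work at all levels), giving O(log n).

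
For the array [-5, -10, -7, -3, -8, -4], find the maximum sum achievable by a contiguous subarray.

Using Kadane's algorithm on [-5, -10, -7, -3, -8, -4]:

Scanning through the array:
Position 1 (value -10): max_ending_here = -10, max_so_far = -5
Position 2 (value -7): max_ending_here = -7, max_so_far = -5
Position 3 (value -3): max_ending_here = -3, max_so_far = -3
Position 4 (value -8): max_ending_here = -8, max_so_far = -3
Position 5 (value -4): max_ending_here = -4, max_so_far = -3

Maximum subarray: [-3]
Maximum sum: -3

The maximum subarray is [-3] with sum -3. This subarray runs from index 3 to index 3.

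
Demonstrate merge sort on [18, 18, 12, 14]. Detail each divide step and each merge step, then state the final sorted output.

Merge sort trace:

Split: [18, 18, 12, 14] -> [18, 18] and [12, 14]
  Split: [18, 18] -> [18] and [18]
  Merge: [18] + [18] -> [18, 18]
  Split: [12, 14] -> [12] and [14]
  Merge: [12] + [14] -> [12, 14]
Merge: [18, 18] + [12, 14] -> [12, 14, 18, 18]

Final sorted array: [12, 14, 18, 18]

The merge sort proceeds by recursively splitting the array and merging sorted halves.
After all merges, the sorted array is [12, 14, 18, 18].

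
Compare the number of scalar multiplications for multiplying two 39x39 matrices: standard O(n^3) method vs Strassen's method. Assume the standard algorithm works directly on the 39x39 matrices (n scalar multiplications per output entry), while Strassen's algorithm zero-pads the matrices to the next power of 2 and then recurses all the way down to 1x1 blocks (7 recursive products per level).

Matrix multiplication for 39x39 matrices:

Strassen's algorithm requires power-of-2 dimensions. Pad 39x39 to 64x64 (next power of 2).

Standard algorithm: 39^3 = 59319 multiplications
Strassen's algorithm: 7^(log2(64)) = 7^6 = 117649 multiplications
Difference: 59319 - 117649 = -58330 (Strassen uses MORE here due to padding overhead — for small or just-over-power-of-2 n, padding can outweigh the per-level savings)

Standard: 59319 multiplications (39^3). Strassen: 117649 multiplications (7^6, after padding to 64x64). Strassen reduces 8 recursive multiplications to 7 at each level.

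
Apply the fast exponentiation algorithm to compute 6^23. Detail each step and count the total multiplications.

Computing 6^23 by squaring (build up from 6^1; each line after the first costs one multiplication):

6^1 = 6
6^2 = (6^1)^2 = 6^2 = 36
6^4 = (6^2)^2 = 36^2 = 1296
6^5 = 6 * 6^4 = 6 * 1296 = 7776
6^10 = (6^5)^2 = 7776^2 = 60466176
6^11 = 6 * 6^10 = 6 * 60466176 = 362797056
6^22 = (6^11)^2 = 362797056^2 = 131621703842267136
6^23 = 6 * 6^22 = 6 * 131621703842267136 = 789730223053602816

Result: 789730223053602816
Multiplications needed: 7 (7 lines after 6^1)

6^23 = 789730223053602816. Using exponentiation by squaring, this requires 7 multiplications. The key idea: if the exponent is even, square the half-power; if odd, multiply by the base once.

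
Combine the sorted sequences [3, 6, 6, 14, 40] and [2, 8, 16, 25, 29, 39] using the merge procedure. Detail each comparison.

Merging process:

Compare 3 vs 2: take 2 from right. Merged: [2]
Compare 3 vs 8: take 3 from left. Merged: [2, 3]
Compare 6 vs 8: take 6 from left. Merged: [2, 3, 6]
Compare 6 vs 8: take 6 from left. Merged: [2, 3, 6, 6]
Compare 14 vs 8: take 8 from right. Merged: [2, 3, 6, 6, 8]
Compare 14 vs 16: take 14 from left. Merged: [2, 3, 6, 6, 8, 14]
Compare 40 vs 16: take 16 from right. Merged: [2, 3, 6, 6, 8, 14, 16]
Compare 40 vs 25: take 25 from right. Merged: [2, 3, 6, 6, 8, 14, 16, 25]
Compare 40 vs 29: take 29 from right. Merged: [2, 3, 6, 6, 8, 14, 16, 25, 29]
Compare 40 vs 39: take 39 from right. Merged: [2, 3, 6, 6, 8, 14, 16, 25, 29, 39]
Append remaining from left: [40]. Merged: [2, 3, 6, 6, 8, 14, 16, 25, 29, 39, 40]

Final merged array: [2, 3, 6, 6, 8, 14, 16, 25, 29, 39, 40]
Total comparisons: 10

The merged array is [2, 3, 6, 6, 8, 14, 16, 25, 29, 39, 40], requiring 10 comparisons. The merge step runs in O(n) time where n is the total number of elements.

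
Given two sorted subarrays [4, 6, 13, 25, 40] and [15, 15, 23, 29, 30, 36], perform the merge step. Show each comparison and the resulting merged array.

Merging process:

Compare 4 vs 15: take 4 from left. Merged: [4]
Compare 6 vs 15: take 6 from left. Merged: [4, 6]
Compare 13 vs 15: take 13 from left. Merged: [4, 6, 13]
Compare 25 vs 15: take 15 from right. Merged: [4, 6, 13, 15]
Compare 25 vs 15: take 15 from right. Merged: [4, 6, 13, 15, 15]
Compare 25 vs 23: take 23 from right. Merged: [4, 6, 13, 15, 15, 23]
Compare 25 vs 29: take 25 from left. Merged: [4, 6, 13, 15, 15, 23, 25]
Compare 40 vs 29: take 29 from right. Merged: [4, 6, 13, 15, 15, 23, 25, 29]
Compare 40 vs 30: take 30 from right. Merged: [4, 6, 13, 15, 15, 23, 25, 29, 30]
Compare 40 vs 36: take 36 from right. Merged: [4, 6, 13, 15, 15, 23, 25, 29, 30, 36]
Append remaining from left: [40]. Merged: [4, 6, 13, 15, 15, 23, 25, 29, 30, 36, 40]

Final merged array: [4, 6, 13, 15, 15, 23, 25, 29, 30, 36, 40]
Total comparisons: 10

The merged array is [4, 6, 13, 15, 15, 23, 25, 29, 30, 36, 40], requiring 10 comparisons. The merge step runs in O(n) time where n is the total number of elements.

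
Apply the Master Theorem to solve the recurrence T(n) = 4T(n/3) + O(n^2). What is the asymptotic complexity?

Master Theorem for T(n) = 4T(n/3) + O(n^2):

a = 4, b = 3, c = 2
log_b(a) = log_3(4) = 1.2619

Case 3: c = 2 > log_3(4) = 1.2619
T(n) = O(n^2) = O(n^2)

For T(n) = 4T(n/3) + O(n^2): log_3(4) = 1.2619. This is Case 3 of the Master Theorem (c > log_b(a), work dominated by root), giving O(n^2).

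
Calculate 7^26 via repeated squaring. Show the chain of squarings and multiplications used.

Computing 7^26 by squaring (build up from 7^1; each line after the first costs one multiplication):

7^1 = 7
7^2 = (7^1)^2 = 7^2 = 49
7^3 = 7 * 7^2 = 7 * 49 = 343
7^6 = (7^3)^2 = 343^2 = 117649
7^12 = (7^6)^2 = 117649^2 = 13841287201
7^13 = 7 * 7^12 = 7 * 13841287201 = 96889010407
7^26 = (7^13)^2 = 96889010407^2 = 9387480337647754305649

Result: 9387480337647754305649
Multiplications needed: 6 (6 lines after 7^1)

7^26 = 9387480337647754305649. Using exponentiation by squaring, this requires 6 multiplications. The key idea: if the exponent is even, square the half-power; if odd, multiply by the base once.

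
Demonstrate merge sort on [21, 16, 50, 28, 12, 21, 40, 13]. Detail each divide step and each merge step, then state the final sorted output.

Merge sort trace:

Split: [21, 16, 50, 28, 12, 21, 40, 13] -> [21, 16, 50, 28] and [12, 21, 40, 13]
  Split: [21, 16, 50, 28] -> [21, 16] and [50, 28]
    Split: [21, 16] -> [21] and [16]
    Merge: [21] + [16] -> [16, 21]
    Split: [50, 28] -> [50] and [28]
    Merge: [50] + [28] -> [28, 50]
  Merge: [16, 21] + [28, 50] -> [16, 21, 28, 50]
  Split: [12, 21, 40, 13] -> [12, 21] and [40, 13]
    Split: [12, 21] -> [12] and [21]
    Merge: [12] + [21] -> [12, 21]
    Split: [40, 13] -> [40] and [13]
    Merge: [40] + [13] -> [13, 40]
  Merge: [12, 21] + [13, 40] -> [12, 13, 21, 40]
Merge: [16, 21, 28, 50] + [12, 13, 21, 40] -> [12, 13, 16, 21, 21, 28, 40, 50]

Final sorted array: [12, 13, 16, 21, 21, 28, 40, 50]

The merge sort proceeds by recursively splitting the array and merging sorted halves.
After all merges, the sorted array is [12, 13, 16, 21, 21, 28, 40, 50].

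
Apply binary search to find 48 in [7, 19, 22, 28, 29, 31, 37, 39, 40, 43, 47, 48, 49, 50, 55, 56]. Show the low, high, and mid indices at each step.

Binary search for 48 in [7, 19, 22, 28, 29, 31, 37, 39, 40, 43, 47, 48, 49, 50, 55, 56]:

lo=0, hi=15, mid=7, arr[mid]=39 -> 39 < 48, search right half
lo=8, hi=15, mid=11, arr[mid]=48 -> Found target at index 11!

Binary search finds 48 at index 11 after 2 comparisons. The search repeatedly halves the search space by comparing with the middle element.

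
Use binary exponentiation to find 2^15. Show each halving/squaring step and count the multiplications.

Computing 2^15 by squaring (build up from 2^1; each line after the first costs one multiplication):

2^1 = 2
2^2 = (2^1)^2 = 2^2 = 4
2^3 = 2 * 2^2 = 2 * 4 = 8
2^6 = (2^3)^2 = 8^2 = 64
2^7 = 2 * 2^6 = 2 * 64 = 128
2^14 = (2^7)^2 = 128^2 = 16384
2^15 = 2 * 2^14 = 2 * 16384 = 32768

Result: 32768
Multiplications needed: 6 (6 lines after 2^1)

2^15 = 32768. Using exponentiation by squaring, this requires 6 multiplications. The key idea: if the exponent is even, square the half-power; if odd, multiply by the base once.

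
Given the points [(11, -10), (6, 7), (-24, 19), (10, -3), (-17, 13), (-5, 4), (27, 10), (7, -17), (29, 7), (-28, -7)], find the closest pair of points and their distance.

Computing all pairwise distances among 10 points:

d((11, -10), (6, 7)) = 17.72
d((11, -10), (-24, 19)) = 45.4533
d((11, -10), (10, -3)) = 7.0711
d((11, -10), (-17, 13)) = 36.2353
d((11, -10), (-5, 4)) = 21.2603
d((11, -10), (27, 10)) = 25.6125
d((11, -10), (7, -17)) = 8.0623
d((11, -10), (29, 7)) = 24.7588
d((11, -10), (-28, -7)) = 39.1152
d((6, 7), (-24, 19)) = 32.311
d((6, 7), (10, -3)) = 10.7703
d((6, 7), (-17, 13)) = 23.7697
d((6, 7), (-5, 4)) = 11.4018
d((6, 7), (27, 10)) = 21.2132
d((6, 7), (7, -17)) = 24.0208
d((6, 7), (29, 7)) = 23.0
d((6, 7), (-28, -7)) = 36.7696
d((-24, 19), (10, -3)) = 40.4969
d((-24, 19), (-17, 13)) = 9.2195
d((-24, 19), (-5, 4)) = 24.2074
d((-24, 19), (27, 10)) = 51.788
d((-24, 19), (7, -17)) = 47.5079
d((-24, 19), (29, 7)) = 54.3415
d((-24, 19), (-28, -7)) = 26.3059
d((10, -3), (-17, 13)) = 31.3847
d((10, -3), (-5, 4)) = 16.5529
d((10, -3), (27, 10)) = 21.4009
d((10, -3), (7, -17)) = 14.3178
d((10, -3), (29, 7)) = 21.4709
d((10, -3), (-28, -7)) = 38.2099
d((-17, 13), (-5, 4)) = 15.0
d((-17, 13), (27, 10)) = 44.1022
d((-17, 13), (7, -17)) = 38.4187
d((-17, 13), (29, 7)) = 46.3897
d((-17, 13), (-28, -7)) = 22.8254
d((-5, 4), (27, 10)) = 32.5576
d((-5, 4), (7, -17)) = 24.1868
d((-5, 4), (29, 7)) = 34.1321
d((-5, 4), (-28, -7)) = 25.4951
d((27, 10), (7, -17)) = 33.6006
d((27, 10), (29, 7)) = 3.6056 <-- minimum
d((27, 10), (-28, -7)) = 57.5674
d((7, -17), (29, 7)) = 32.5576
d((7, -17), (-28, -7)) = 36.4005
d((29, 7), (-28, -7)) = 58.6941

Closest pair: (27, 10) and (29, 7) with distance 3.6056

The closest pair is (27, 10) and (29, 7) with Euclidean distance 3.6056. For 10 points, brute-force pairwise comparison is shown above. For large n, the divide-and-conquer algorithm (sort by x, recurse on halves, check the dividing strip) achieves O(n log n).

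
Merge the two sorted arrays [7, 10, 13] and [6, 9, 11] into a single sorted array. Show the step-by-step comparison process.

Merging process:

Compare 7 vs 6: take 6 from right. Merged: [6]
Compare 7 vs 9: take 7 from left. Merged: [6, 7]
Compare 10 vs 9: take 9 from right. Merged: [6, 7, 9]
Compare 10 vs 11: take 10 from left. Merged: [6, 7, 9, 10]
Compare 13 vs 11: take 11 from right. Merged: [6, 7, 9, 10, 11]
Append remaining from left: [13]. Merged: [6, 7, 9, 10, 11, 13]

Final merged array: [6, 7, 9, 10, 11, 13]
Total comparisons: 5

The merged array is [6, 7, 9, 10, 11, 13], requiring 5 comparisons. The merge step runs in O(n) time where n is the total number of elements.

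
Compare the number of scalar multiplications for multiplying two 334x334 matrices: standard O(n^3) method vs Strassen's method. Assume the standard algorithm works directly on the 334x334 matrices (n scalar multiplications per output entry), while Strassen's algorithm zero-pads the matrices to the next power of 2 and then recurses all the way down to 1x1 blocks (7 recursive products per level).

Matrix multiplication for 334x334 matrices:

Strassen's algorithm requires power-of-2 dimensions. Pad 334x334 to 512x512 (next power of 2).

Standard algorithm: 334^3 = 37259704 multiplications
Strassen's algorithm: 7^(log2(512)) = 7^9 = 40353607 multiplications
Difference: 37259704 - 40353607 = -3093903 (Strassen uses MORE here due to padding overhead — for small or just-over-power-of-2 n, padding can outweigh the per-level savings)

Standard: 37259704 multiplications (334^3). Strassen: 40353607 multiplications (7^9, after padding to 512x512). Strassen reduces 8 recursive multiplications to 7 at each level.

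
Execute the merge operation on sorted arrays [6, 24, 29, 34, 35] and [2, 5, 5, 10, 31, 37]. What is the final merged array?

Merging process:

Compare 6 vs 2: take 2 from right. Merged: [2]
Compare 6 vs 5: take 5 from right. Merged: [2, 5]
Compare 6 vs 5: take 5 from right. Merged: [2, 5, 5]
Compare 6 vs 10: take 6 from left. Merged: [2, 5, 5, 6]
Compare 24 vs 10: take 10 from right. Merged: [2, 5, 5, 6, 10]
Compare 24 vs 31: take 24 from left. Merged: [2, 5, 5, 6, 10, 24]
Compare 29 vs 31: take 29 from left. Merged: [2, 5, 5, 6, 10, 24, 29]
Compare 34 vs 31: take 31 from right. Merged: [2, 5, 5, 6, 10, 24, 29, 31]
Compare 34 vs 37: take 34 from left. Merged: [2, 5, 5, 6, 10, 24, 29, 31, 34]
Compare 35 vs 37: take 35 from left. Merged: [2, 5, 5, 6, 10, 24, 29, 31, 34, 35]
Append remaining from right: [37]. Merged: [2, 5, 5, 6, 10, 24, 29, 31, 34, 35, 37]

Final merged array: [2, 5, 5, 6, 10, 24, 29, 31, 34, 35, 37]
Total comparisons: 10

The merged array is [2, 5, 5, 6, 10, 24, 29, 31, 34, 35, 37], requiring 10 comparisons. The merge step runs in O(n) time where n is the total number of elements.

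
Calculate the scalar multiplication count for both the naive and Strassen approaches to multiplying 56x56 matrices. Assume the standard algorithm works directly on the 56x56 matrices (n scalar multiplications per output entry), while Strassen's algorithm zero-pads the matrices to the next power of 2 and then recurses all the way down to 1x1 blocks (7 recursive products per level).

Matrix multiplication for 56x56 matrices:

Strassen's algorithm requires power-of-2 dimensions. Pad 56x56 to 64x64 (next power of 2).

Standard algorithm: 56^3 = 175616 multiplications
Strassen's algorithm: 7^(log2(64)) = 7^6 = 117649 multiplications
Savings: 175616 - 117649 = 57967 multiplications

Standard: 175616 multiplications (56^3). Strassen: 117649 multiplications (7^6, after padding to 64x64). Strassen reduces 8 recursive multiplications to 7 at each level.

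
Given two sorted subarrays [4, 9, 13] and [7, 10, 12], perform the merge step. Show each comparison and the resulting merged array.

Merging process:

Compare 4 vs 7: take 4 from left. Merged: [4]
Compare 9 vs 7: take 7 from right. Merged: [4, 7]
Compare 9 vs 10: take 9 from left. Merged: [4, 7, 9]
Compare 13 vs 10: take 10 from right. Merged: [4, 7, 9, 10]
Compare 13 vs 12: take 12 from right. Merged: [4, 7, 9, 10, 12]
Append remaining from left: [13]. Merged: [4, 7, 9, 10, 12, 13]

Final merged array: [4, 7, 9, 10, 12, 13]
Total comparisons: 5

The merged array is [4, 7, 9, 10, 12, 13], requiring 5 comparisons. The merge step runs in O(n) time where n is the total number of elements.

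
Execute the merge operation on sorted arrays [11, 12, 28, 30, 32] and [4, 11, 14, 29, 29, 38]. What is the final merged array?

Merging process:

Compare 11 vs 4: take 4 from right. Merged: [4]
Compare 11 vs 11: take 11 from left. Merged: [4, 11]
Compare 12 vs 11: take 11 from right. Merged: [4, 11, 11]
Compare 12 vs 14: take 12 from left. Merged: [4, 11, 11, 12]
Compare 28 vs 14: take 14 from right. Merged: [4, 11, 11, 12, 14]
Compare 28 vs 29: take 28 from left. Merged: [4, 11, 11, 12, 14, 28]
Compare 30 vs 29: take 29 from right. Merged: [4, 11, 11, 12, 14, 28, 29]
Compare 30 vs 29: take 29 from right. Merged: [4, 11, 11, 12, 14, 28, 29, 29]
Compare 30 vs 38: take 30 from left. Merged: [4, 11, 11, 12, 14, 28, 29, 29, 30]
Compare 32 vs 38: take 32 from left. Merged: [4, 11, 11, 12, 14, 28, 29, 29, 30, 32]
Append remaining from right: [38]. Merged: [4, 11, 11, 12, 14, 28, 29, 29, 30, 32, 38]

Final merged array: [4, 11, 11, 12, 14, 28, 29, 29, 30, 32, 38]
Total comparisons: 10

The merged array is [4, 11, 11, 12, 14, 28, 29, 29, 30, 32, 38], requiring 10 comparisons. The merge step runs in O(n) time where n is the total number of elements.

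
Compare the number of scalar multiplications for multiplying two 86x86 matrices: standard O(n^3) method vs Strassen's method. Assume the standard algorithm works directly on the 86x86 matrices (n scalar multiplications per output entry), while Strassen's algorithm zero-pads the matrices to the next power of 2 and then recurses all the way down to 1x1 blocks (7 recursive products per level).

Matrix multiplication for 86x86 matrices:

Strassen's algorithm requires power-of-2 dimensions. Pad 86x86 to 128x128 (next power of 2).

Standard algorithm: 86^3 = 636056 multiplications
Strassen's algorithm: 7^(log2(128)) = 7^7 = 823543 multiplications
Difference: 636056 - 823543 = -187487 (Strassen uses MORE here due to padding overhead — for small or just-over-power-of-2 n, padding can outweigh the per-level savings)

Standard: 636056 multiplications (86^3). Strassen: 823543 multiplications (7^7, after padding to 128x128). Strassen reduces 8 recursive multiplications to 7 at each level.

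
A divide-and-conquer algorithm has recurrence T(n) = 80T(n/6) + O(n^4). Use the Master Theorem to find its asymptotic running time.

Master Theorem for T(n) = 80T(n/6) + O(n^4):

a = 80, b = 6, c = 4
log_b(a) = log_6(80) = 2.4457

Case 3: c = 4 > log_6(80) = 2.4457
T(n) = O(n^4) = O(n^4)

For T(n) = 80T(n/6) + O(n^4): log_6(80) = 2.4457. This is Case 3 of the Master Theorem (c > log_b(a), work dominated by root), giving O(n^4).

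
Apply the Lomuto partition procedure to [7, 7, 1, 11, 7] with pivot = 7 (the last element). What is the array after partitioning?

Lomuto partition with pivot = 7:

Initial array: [7, 7, 1, 11, 7]

arr[0]=7 <= 7: swap with position 0, array becomes [7, 7, 1, 11, 7]
arr[1]=7 <= 7: swap with position 1, array becomes [7, 7, 1, 11, 7]
arr[2]=1 <= 7: swap with position 2, array becomes [7, 7, 1, 11, 7]
arr[3]=11 > 7: no swap

Place pivot at position 3: [7, 7, 1, 7, 11]
Pivot position: 3

After partitioning with pivot 7, the array becomes [7, 7, 1, 7, 11]. The pivot is placed at index 3. All elements to the left of the pivot are <= 7, and all elements to the right are > 7.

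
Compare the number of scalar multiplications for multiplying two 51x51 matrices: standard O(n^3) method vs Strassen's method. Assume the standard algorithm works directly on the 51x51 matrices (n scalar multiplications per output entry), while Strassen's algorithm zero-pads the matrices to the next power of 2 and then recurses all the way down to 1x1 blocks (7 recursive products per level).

Matrix multiplication for 51x51 matrices:

Strassen's algorithm requires power-of-2 dimensions. Pad 51x51 to 64x64 (next power of 2).

Standard algorithm: 51^3 = 132651 multiplications
Strassen's algorithm: 7^(log2(64)) = 7^6 = 117649 multiplications
Savings: 132651 - 117649 = 15002 multiplications

Standard: 132651 multiplications (51^3). Strassen: 117649 multiplications (7^6, after padding to 64x64). Strassen reduces 8 recursive multiplications to 7 at each level.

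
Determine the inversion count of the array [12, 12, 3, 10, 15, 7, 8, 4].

Finding inversions in [12, 12, 3, 10, 15, 7, 8, 4]:

(0, 2): arr[0]=12 > arr[2]=3
(0, 3): arr[0]=12 > arr[3]=10
(0, 5): arr[0]=12 > arr[5]=7
(0, 6): arr[0]=12 > arr[6]=8
(0, 7): arr[0]=12 > arr[7]=4
(1, 2): arr[1]=12 > arr[2]=3
(1, 3): arr[1]=12 > arr[3]=10
(1, 5): arr[1]=12 > arr[5]=7
(1, 6): arr[1]=12 > arr[6]=8
(1, 7): arr[1]=12 > arr[7]=4
(3, 5): arr[3]=10 > arr[5]=7
(3, 6): arr[3]=10 > arr[6]=8
(3, 7): arr[3]=10 > arr[7]=4
(4, 5): arr[4]=15 > arr[5]=7
(4, 6): arr[4]=15 > arr[6]=8
(4, 7): arr[4]=15 > arr[7]=4
(5, 7): arr[5]=7 > arr[7]=4
(6, 7): arr[6]=8 > arr[7]=4

Total inversions: 18

The array has 18 inversion(s): (0,2), (0,3), (0,5), (0,6), (0,7), (1,2), (1,3), (1,5), (1,6), (1,7), (3,5), (3,6), (3,7), (4,5), (4,6), (4,7), (5,7), (6,7). Each pair (i,j) satisfies i < j and arr[i] > arr[j].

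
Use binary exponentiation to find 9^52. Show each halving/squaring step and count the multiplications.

Computing 9^52 by squaring (build up from 9^1; each line after the first costs one multiplication):

9^1 = 9
9^2 = (9^1)^2 = 9^2 = 81
9^3 = 9 * 9^2 = 9 * 81 = 729
9^6 = (9^3)^2 = 729^2 = 531441
9^12 = (9^6)^2 = 531441^2 = 282429536481
9^13 = 9 * 9^12 = 9 * 282429536481 = 2541865828329
9^26 = (9^13)^2 = 2541865828329^2 = 6461081889226673298932241
9^52 = (9^26)^2 = 6461081889226673298932241^2 = 41745579179292917813953351511015323088870709282081

Result: 41745579179292917813953351511015323088870709282081
Multiplications needed: 7 (7 lines after 9^1)

9^52 = 41745579179292917813953351511015323088870709282081. Using exponentiation by squaring, this requires 7 multiplications. The key idea: if the exponent is even, square the half-power; if odd, multiply by the base once.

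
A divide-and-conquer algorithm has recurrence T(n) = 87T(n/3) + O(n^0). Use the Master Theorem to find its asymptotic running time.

Master Theorem for T(n) = 87T(n/3) + O(n^0):

a = 87, b = 3, c = 0
log_b(a) = log_3(87) = 4.0650

Case 1: c = 0 < log_3(87) = 4.0650
T(n) = O(n^(log_3 87))

For T(n) = 87T(n/3) + O(n^0): log_3(87) = 4.0650. This is Case 1 of the Master Theorem (c < log_b(a), work dominated by leaves), giving O(n^(log_3 87)).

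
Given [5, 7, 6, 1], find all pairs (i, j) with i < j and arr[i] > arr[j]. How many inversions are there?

Finding inversions in [5, 7, 6, 1]:

(0, 3): arr[0]=5 > arr[3]=1
(1, 2): arr[1]=7 > arr[2]=6
(1, 3): arr[1]=7 > arr[3]=1
(2, 3): arr[2]=6 > arr[3]=1

Total inversions: 4

The array has 4 inversion(s): (0,3), (1,2), (1,3), (2,3). Each pair (i,j) satisfies i < j and arr[i] > arr[j].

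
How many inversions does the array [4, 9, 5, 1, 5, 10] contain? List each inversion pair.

Finding inversions in [4, 9, 5, 1, 5, 10]:

(0, 3): arr[0]=4 > arr[3]=1
(1, 2): arr[1]=9 > arr[2]=5
(1, 3): arr[1]=9 > arr[3]=1
(1, 4): arr[1]=9 > arr[4]=5
(2, 3): arr[2]=5 > arr[3]=1

Total inversions: 5

The array has 5 inversion(s): (0,3), (1,2), (1,3), (1,4), (2,3). Each pair (i,j) satisfies i < j and arr[i] > arr[j].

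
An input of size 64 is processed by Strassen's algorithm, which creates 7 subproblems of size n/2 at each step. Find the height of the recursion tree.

For divide and conquer with division factor 2:

Problem sizes at each level:
Level 0: 64
Level 1: 32
Level 2: 16
Level 3: 8
Level 4: 4
Level 5: 2
Level 6: 1

The root is level 0 and the size-1 base case is level 6 (the tree spans levels 0 through 6, i.e. 7 levels counting the root), so the depth is the number of divisions: log_2(64) = 6

The recursion tree depth is log_2(64) = 6. At each level, the problem size is divided by 2, so it takes 6 divisions to reduce to a base case of size 1. The algorithm makes 7 recursive calls at each level.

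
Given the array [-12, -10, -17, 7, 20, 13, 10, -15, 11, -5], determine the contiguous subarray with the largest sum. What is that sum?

Using Kadane's algorithm on [-12, -10, -17, 7, 20, 13, 10, -15, 11, -5]:

Scanning through the array:
Position 1 (value -10): max_ending_here = -10, max_so_far = -10
Position 2 (value -17): max_ending_here = -17, max_so_far = -10
Position 3 (value 7): max_ending_here = 7, max_so_far = 7
Position 4 (value 20): max_ending_here = 27, max_so_far = 27
Position 5 (value 13): max_ending_here = 40, max_so_far = 40
Position 6 (value 10): max_ending_here = 50, max_so_far = 50
Position 7 (value -15): max_ending_here = 35, max_so_far = 50
Position 8 (value 11): max_ending_here = 46, max_so_far = 50
Position 9 (value -5): max_ending_here = 41, max_so_far = 50

Maximum subarray: [7, 20, 13, 10]
Maximum sum: 50

The maximum subarray is [7, 20, 13, 10] with sum 50. This subarray runs from index 3 to index 6.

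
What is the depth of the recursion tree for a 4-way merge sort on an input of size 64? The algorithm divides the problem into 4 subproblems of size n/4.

For divide and conquer with division factor 4:

Problem sizes at each level:
Level 0: 64
Level 1: 16
Level 2: 4
Level 3: 1

The root is level 0 and the size-1 base case is level 3 (the tree spans levels 0 through 3, i.e. 4 levels counting the root), so the depth is the number of divisions: log_4(64) = 3

The recursion tree depth is log_4(64) = 3. At each level, the problem size is divided by 4, so it takes 3 divisions to reduce to a base case of size 1. The algorithm makes 4 recursive calls at each level.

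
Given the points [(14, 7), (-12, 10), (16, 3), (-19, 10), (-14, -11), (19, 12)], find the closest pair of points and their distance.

Computing all pairwise distances among 6 points:

d((14, 7), (-12, 10)) = 26.1725
d((14, 7), (16, 3)) = 4.4721 <-- minimum
d((14, 7), (-19, 10)) = 33.1361
d((14, 7), (-14, -11)) = 33.2866
d((14, 7), (19, 12)) = 7.0711
d((-12, 10), (16, 3)) = 28.8617
d((-12, 10), (-19, 10)) = 7.0
d((-12, 10), (-14, -11)) = 21.095
d((-12, 10), (19, 12)) = 31.0644
d((16, 3), (-19, 10)) = 35.6931
d((16, 3), (-14, -11)) = 33.1059
d((16, 3), (19, 12)) = 9.4868
d((-19, 10), (-14, -11)) = 21.587
d((-19, 10), (19, 12)) = 38.0526
d((-14, -11), (19, 12)) = 40.2244

Closest pair: (14, 7) and (16, 3) with distance 4.4721

The closest pair is (14, 7) and (16, 3) with Euclidean distance 4.4721. For 6 points, brute-force pairwise comparison is shown above. For large n, the divide-and-conquer algorithm (sort by x, recurse on halves, check the dividing strip) achieves O(n log n).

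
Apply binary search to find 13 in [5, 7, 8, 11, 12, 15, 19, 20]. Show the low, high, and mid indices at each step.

Binary search for 13 in [5, 7, 8, 11, 12, 15, 19, 20]:

lo=0, hi=7, mid=3, arr[mid]=11 -> 11 < 13, search right half
lo=4, hi=7, mid=5, arr[mid]=15 -> 15 > 13, search left half
lo=4, hi=4, mid=4, arr[mid]=12 -> 12 < 13, search right half
lo=5 > hi=4, target 13 not found

Binary search determines that 13 is not in the array after 3 comparisons. The search space was exhausted without finding the target.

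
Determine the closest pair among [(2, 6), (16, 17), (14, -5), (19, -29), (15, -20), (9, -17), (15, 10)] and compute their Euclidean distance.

Computing all pairwise distances among 7 points:

d((2, 6), (16, 17)) = 17.8045
d((2, 6), (14, -5)) = 16.2788
d((2, 6), (19, -29)) = 38.9102
d((2, 6), (15, -20)) = 29.0689
d((2, 6), (9, -17)) = 24.0416
d((2, 6), (15, 10)) = 13.6015
d((16, 17), (14, -5)) = 22.0907
d((16, 17), (19, -29)) = 46.0977
d((16, 17), (15, -20)) = 37.0135
d((16, 17), (9, -17)) = 34.7131
d((16, 17), (15, 10)) = 7.0711
d((14, -5), (19, -29)) = 24.5153
d((14, -5), (15, -20)) = 15.0333
d((14, -5), (9, -17)) = 13.0
d((14, -5), (15, 10)) = 15.0333
d((19, -29), (15, -20)) = 9.8489
d((19, -29), (9, -17)) = 15.6205
d((19, -29), (15, 10)) = 39.2046
d((15, -20), (9, -17)) = 6.7082 <-- minimum
d((15, -20), (15, 10)) = 30.0
d((9, -17), (15, 10)) = 27.6586

Closest pair: (15, -20) and (9, -17) with distance 6.7082

The closest pair is (15, -20) and (9, -17) with Euclidean distance 6.7082. For 7 points, brute-force pairwise comparison is shown above. For large n, the divide-and-conquer algorithm (sort by x, recurse on halves, check the dividing strip) achieves O(n log n).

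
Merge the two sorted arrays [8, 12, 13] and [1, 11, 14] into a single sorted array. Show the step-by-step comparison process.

Merging process:

Compare 8 vs 1: take 1 from right. Merged: [1]
Compare 8 vs 11: take 8 from left. Merged: [1, 8]
Compare 12 vs 11: take 11 from right. Merged: [1, 8, 11]
Compare 12 vs 14: take 12 from left. Merged: [1, 8, 11, 12]
Compare 13 vs 14: take 13 from left. Merged: [1, 8, 11, 12, 13]
Append remaining from right: [14]. Merged: [1, 8, 11, 12, 13, 14]

Final merged array: [1, 8, 11, 12, 13, 14]
Total comparisons: 5

The merged array is [1, 8, 11, 12, 13, 14], requiring 5 comparisons. The merge step runs in O(n) time where n is the total number of elements.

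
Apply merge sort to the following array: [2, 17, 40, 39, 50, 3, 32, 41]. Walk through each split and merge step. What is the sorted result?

Merge sort trace:

Split: [2, 17, 40, 39, 50, 3, 32, 41] -> [2, 17, 40, 39] and [50, 3, 32, 41]
  Split: [2, 17, 40, 39] -> [2, 17] and [40, 39]
    Split: [2, 17] -> [2] and [17]
    Merge: [2] + [17] -> [2, 17]
    Split: [40, 39] -> [40] and [39]
    Merge: [40] + [39] -> [39, 40]
  Merge: [2, 17] + [39, 40] -> [2, 17, 39, 40]
  Split: [50, 3, 32, 41] -> [50, 3] and [32, 41]
    Split: [50, 3] -> [50] and [3]
    Merge: [50] + [3] -> [3, 50]
    Split: [32, 41] -> [32] and [41]
    Merge: [32] + [41] -> [32, 41]
  Merge: [3, 50] + [32, 41] -> [3, 32, 41, 50]
Merge: [2, 17, 39, 40] + [3, 32, 41, 50] -> [2, 3, 17, 32, 39, 40, 41, 50]

Final sorted array: [2, 3, 17, 32, 39, 40, 41, 50]

The merge sort proceeds by recursively splitting the array and merging sorted halves.
After all merges, the sorted array is [2, 3, 17, 32, 39, 40, 41, 50].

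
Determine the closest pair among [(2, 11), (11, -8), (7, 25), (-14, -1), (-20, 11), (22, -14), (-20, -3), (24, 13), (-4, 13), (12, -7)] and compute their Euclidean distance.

Computing all pairwise distances among 10 points:

d((2, 11), (11, -8)) = 21.0238
d((2, 11), (7, 25)) = 14.8661
d((2, 11), (-14, -1)) = 20.0
d((2, 11), (-20, 11)) = 22.0
d((2, 11), (22, -14)) = 32.0156
d((2, 11), (-20, -3)) = 26.0768
d((2, 11), (24, 13)) = 22.0907
d((2, 11), (-4, 13)) = 6.3246
d((2, 11), (12, -7)) = 20.5913
d((11, -8), (7, 25)) = 33.2415
d((11, -8), (-14, -1)) = 25.9615
d((11, -8), (-20, 11)) = 36.3593
d((11, -8), (22, -14)) = 12.53
d((11, -8), (-20, -3)) = 31.4006
d((11, -8), (24, 13)) = 24.6982
d((11, -8), (-4, 13)) = 25.807
d((11, -8), (12, -7)) = 1.4142 <-- minimum
d((7, 25), (-14, -1)) = 33.4215
d((7, 25), (-20, 11)) = 30.4138
d((7, 25), (22, -14)) = 41.7852
d((7, 25), (-20, -3)) = 38.8973
d((7, 25), (24, 13)) = 20.8087
d((7, 25), (-4, 13)) = 16.2788
d((7, 25), (12, -7)) = 32.3883
d((-14, -1), (-20, 11)) = 13.4164
d((-14, -1), (22, -14)) = 38.2753
d((-14, -1), (-20, -3)) = 6.3246
d((-14, -1), (24, 13)) = 40.4969
d((-14, -1), (-4, 13)) = 17.2047
d((-14, -1), (12, -7)) = 26.6833
d((-20, 11), (22, -14)) = 48.8774
d((-20, 11), (-20, -3)) = 14.0
d((-20, 11), (24, 13)) = 44.0454
d((-20, 11), (-4, 13)) = 16.1245
d((-20, 11), (12, -7)) = 36.7151
d((22, -14), (-20, -3)) = 43.4166
d((22, -14), (24, 13)) = 27.074
d((22, -14), (-4, 13)) = 37.4833
d((22, -14), (12, -7)) = 12.2066
d((-20, -3), (24, 13)) = 46.8188
d((-20, -3), (-4, 13)) = 22.6274
d((-20, -3), (12, -7)) = 32.249
d((24, 13), (-4, 13)) = 28.0
d((24, 13), (12, -7)) = 23.3238
d((-4, 13), (12, -7)) = 25.6125

Closest pair: (11, -8) and (12, -7) with distance 1.4142

The closest pair is (11, -8) and (12, -7) with Euclidean distance 1.4142. For 10 points, brute-force pairwise comparison is shown above. For large n, the divide-and-conquer algorithm (sort by x, recurse on halves, check the dividing strip) achieves O(n log n).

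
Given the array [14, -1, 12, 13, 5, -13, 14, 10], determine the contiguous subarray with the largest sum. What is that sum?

Using Kadane's algorithm on [14, -1, 12, 13, 5, -13, 14, 10]:

Scanning through the array:
Position 1 (value -1): max_ending_here = 13, max_so_far = 14
Position 2 (value 12): max_ending_here = 25, max_so_far = 25
Position 3 (value 13): max_ending_here = 38, max_so_far = 38
Position 4 (value 5): max_ending_here = 43, max_so_far = 43
Position 5 (value -13): max_ending_here = 30, max_so_far = 43
Position 6 (value 14): max_ending_here = 44, max_so_far = 44
Position 7 (value 10): max_ending_here = 54, max_so_far = 54

Maximum subarray: [14, -1, 12, 13, 5, -13, 14, 10]
Maximum sum: 54

The maximum subarray is [14, -1, 12, 13, 5, -13, 14, 10] with sum 54. This subarray runs from index 0 to index 7.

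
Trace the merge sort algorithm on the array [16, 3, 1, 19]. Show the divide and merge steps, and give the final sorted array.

Merge sort trace:

Split: [16, 3, 1, 19] -> [16, 3] and [1, 19]
  Split: [16, 3] -> [16] and [3]
  Merge: [16] + [3] -> [3, 16]
  Split: [1, 19] -> [1] and [19]
  Merge: [1] + [19] -> [1, 19]
Merge: [3, 16] + [1, 19] -> [1, 3, 16, 19]

Final sorted array: [1, 3, 16, 19]

The merge sort proceeds by recursively splitting the array and merging sorted halves.
After all merges, the sorted array is [1, 3, 16, 19].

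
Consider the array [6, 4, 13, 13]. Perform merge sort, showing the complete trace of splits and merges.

Merge sort trace:

Split: [6, 4, 13, 13] -> [6, 4] and [13, 13]
  Split: [6, 4] -> [6] and [4]
  Merge: [6] + [4] -> [4, 6]
  Split: [13, 13] -> [13] and [13]
  Merge: [13] + [13] -> [13, 13]
Merge: [4, 6] + [13, 13] -> [4, 6, 13, 13]

Final sorted array: [4, 6, 13, 13]

The merge sort proceeds by recursively splitting the array and merging sorted halves.
After all merges, the sorted array is [4, 6, 13, 13].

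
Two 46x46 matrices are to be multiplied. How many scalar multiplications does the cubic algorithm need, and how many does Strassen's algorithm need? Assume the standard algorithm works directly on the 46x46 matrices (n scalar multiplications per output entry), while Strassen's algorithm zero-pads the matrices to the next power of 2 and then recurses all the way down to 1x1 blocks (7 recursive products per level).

Matrix multiplication for 46x46 matrices:

Strassen's algorithm requires power-of-2 dimensions. Pad 46x46 to 64x64 (next power of 2).

Standard algorithm: 46^3 = 97336 multiplications
Strassen's algorithm: 7^(log2(64)) = 7^6 = 117649 multiplications
Difference: 97336 - 117649 = -20313 (Strassen uses MORE here due to padding overhead — for small or just-over-power-of-2 n, padding can outweigh the per-level savings)

Standard: 97336 multiplications (46^3). Strassen: 117649 multiplications (7^6, after padding to 64x64). Strassen reduces 8 recursive multiplications to 7 at each level.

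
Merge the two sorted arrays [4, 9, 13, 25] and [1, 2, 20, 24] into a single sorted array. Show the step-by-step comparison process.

Merging process:

Compare 4 vs 1: take 1 from right. Merged: [1]
Compare 4 vs 2: take 2 from right. Merged: [1, 2]
Compare 4 vs 20: take 4 from left. Merged: [1, 2, 4]
Compare 9 vs 20: take 9 from left. Merged: [1, 2, 4, 9]
Compare 13 vs 20: take 13 from left. Merged: [1, 2, 4, 9, 13]
Compare 25 vs 20: take 20 from right. Merged: [1, 2, 4, 9, 13, 20]
Compare 25 vs 24: take 24 from right. Merged: [1, 2, 4, 9, 13, 20, 24]
Append remaining from left: [25]. Merged: [1, 2, 4, 9, 13, 20, 24, 25]

Final merged array: [1, 2, 4, 9, 13, 20, 24, 25]
Total comparisons: 7

The merged array is [1, 2, 4, 9, 13, 20, 24, 25], requiring 7 comparisons. The merge step runs in O(n) time where n is the total number of elements.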